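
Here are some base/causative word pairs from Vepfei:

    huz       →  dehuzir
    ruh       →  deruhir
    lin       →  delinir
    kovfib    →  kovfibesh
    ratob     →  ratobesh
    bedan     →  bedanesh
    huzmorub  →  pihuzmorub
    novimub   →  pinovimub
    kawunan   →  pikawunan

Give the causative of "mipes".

mipesesh

lin and bedan both end in -n yet inflect differently (delinir, bedanesh), so the final letter is not what conditions the rule; the number of vowels is.
"mipes" has 2 vowels. The stems with 2 vowels (kovfib → kovfibesh, ratob → ratobesh, bedan → bedanesh) add -esh.
So mipes → mipesesh.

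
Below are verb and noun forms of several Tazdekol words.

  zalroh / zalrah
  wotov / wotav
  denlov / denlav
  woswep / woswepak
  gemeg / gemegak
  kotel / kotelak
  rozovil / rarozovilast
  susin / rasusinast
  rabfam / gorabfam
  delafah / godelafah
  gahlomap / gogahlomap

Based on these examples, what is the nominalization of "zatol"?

zatal

kotel and rozovil both end in -l yet inflect differently (kotelak, rarozovilast), so the final letter is not what conditions the rule; the last vowel is.
"zatol" has last vowel 'o'. The stems whose last vowel is 'o' (zalroh → zalrah, wotov → wotav, denlov → denlav) change the last vowel to 'a'.
So zatol → zatal.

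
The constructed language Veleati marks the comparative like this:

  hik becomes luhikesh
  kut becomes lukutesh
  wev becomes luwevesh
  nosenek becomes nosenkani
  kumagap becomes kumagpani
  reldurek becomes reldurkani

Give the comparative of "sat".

"sat" has 1 vowel. The stems with 1 vowel (hik → luhikesh, kut → lukutesh, wev → luwevesh) add lu- … -esh around the stem.
The other pattern: stems with 3 vowels delete the last vowel and add -ani.
So sat → lusatesh.

lusatesh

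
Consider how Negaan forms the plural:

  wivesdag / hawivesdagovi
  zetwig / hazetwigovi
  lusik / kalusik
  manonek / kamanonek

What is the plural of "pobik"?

kapobik

"pobik" ends in -k. The stems ending in -k (lusik → kalusik, manonek → kamanonek) add the prefix ka-.
The other pattern: stems ending in -g add ha- … -ovi around the stem.
So pobik → kapobik.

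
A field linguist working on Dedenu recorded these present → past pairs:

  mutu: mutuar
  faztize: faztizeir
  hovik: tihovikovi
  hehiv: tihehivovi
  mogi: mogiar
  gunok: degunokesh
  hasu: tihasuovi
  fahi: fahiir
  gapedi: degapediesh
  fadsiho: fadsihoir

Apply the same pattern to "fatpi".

mogi and fahi both end in -i yet inflect differently (mogiar, fahiir), so the final letter is not what conditions the rule; the first letter is.
"fatpi" begins with f-. The stems beginning with f- (fadsiho → fadsihoir, fahi → fahiir, faztize → faztizeir) add -ir.
So fatpi → fatpiir.

fatpiir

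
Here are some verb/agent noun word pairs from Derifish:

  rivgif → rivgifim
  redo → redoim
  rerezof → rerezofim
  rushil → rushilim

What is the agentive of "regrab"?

Every pair shown (rivgif → rivgifim, redo → redoim, rerezof → rerezofim, …) follows the same rule: add -im.
So regrab → regrabim.

regrabim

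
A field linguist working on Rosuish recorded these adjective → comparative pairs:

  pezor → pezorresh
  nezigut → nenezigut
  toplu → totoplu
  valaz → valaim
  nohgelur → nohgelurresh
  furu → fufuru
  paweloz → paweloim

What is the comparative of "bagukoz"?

pezor and paweloz both have last vowel 'o' yet inflect differently (pezorresh, paweloim), so the last vowel is not what conditions the rule; the final letter is.
"bagukoz" ends in -z. The stems ending in -z (paweloz → paweloim, valaz → valaim) drop the final letter and add -im.
So bagukoz → bagukoim.

bagukoim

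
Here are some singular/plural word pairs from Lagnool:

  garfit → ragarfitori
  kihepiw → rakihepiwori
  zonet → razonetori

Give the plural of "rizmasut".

Every pair shown (garfit → ragarfitori, kihepiw → rakihepiwori, zonet → razonetori) follows the same rule: add ra- … -ori around the stem.
So rizmasut → rarizmasutori.

rarizmasutori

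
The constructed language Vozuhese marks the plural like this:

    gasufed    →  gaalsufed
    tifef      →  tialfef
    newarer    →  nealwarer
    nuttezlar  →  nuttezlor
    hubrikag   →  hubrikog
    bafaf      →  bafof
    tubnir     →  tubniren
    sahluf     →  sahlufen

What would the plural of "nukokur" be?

nukokuren

"nukokur" has last vowel 'u'. The one such stem in the data (sahluf → sahlufen) adds -en, so the same rule applies.
So nukokur → nukokuren.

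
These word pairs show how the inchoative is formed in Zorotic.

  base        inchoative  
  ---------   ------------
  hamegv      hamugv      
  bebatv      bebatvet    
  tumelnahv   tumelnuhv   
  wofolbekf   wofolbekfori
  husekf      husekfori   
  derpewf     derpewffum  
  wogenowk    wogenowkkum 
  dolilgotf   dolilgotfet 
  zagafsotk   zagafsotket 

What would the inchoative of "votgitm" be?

votgitmet

dolilgotf and wofolbekf both end in -f yet inflect differently (dolilgotfet, wofolbekfori), so the final letter is not what conditions the rule; the second-to-last letter is.
"votgitm" has second-to-last letter 't'. The stems whose second-to-last letter is 't' (dolilgotf → dolilgotfet, zagafsotk → zagafsotket, bebatv → bebatvet) add -et.
The other patterns: stems whose second-to-last letter is 'k' add -ori; stems whose second-to-last letter is 'w' double the final consonant and add -um; stems whose second-to-last letter is 'g' or 'h' change the last vowel to 'u'.
So votgitm → votgitmet.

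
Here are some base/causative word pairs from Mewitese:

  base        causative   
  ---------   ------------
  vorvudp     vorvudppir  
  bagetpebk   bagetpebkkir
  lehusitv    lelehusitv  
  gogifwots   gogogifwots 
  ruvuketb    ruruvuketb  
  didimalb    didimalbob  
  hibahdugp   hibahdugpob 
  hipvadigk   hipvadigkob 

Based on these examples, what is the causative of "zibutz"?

"zibutz" has second-to-last letter 't'. The stems whose second-to-last letter is 't' (lehusitv → lelehusitv, gogifwots → gogogifwots, ruvuketb → ruruvuketb) repeat the first consonant+vowel as a prefix.
So zibutz → zizibutz.

zizibutz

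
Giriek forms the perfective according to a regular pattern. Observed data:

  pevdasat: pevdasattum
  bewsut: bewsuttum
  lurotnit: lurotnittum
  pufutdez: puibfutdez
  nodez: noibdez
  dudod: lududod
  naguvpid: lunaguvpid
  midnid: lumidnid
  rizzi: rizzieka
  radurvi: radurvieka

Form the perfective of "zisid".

"zisid" ends in -d. The stems ending in -d (dudod → lududod, naguvpid → lunaguvpid, midnid → lumidnid) add the prefix lu-.
The other patterns: stems ending in -t double the final consonant and add -um; stems ending in -z insert -ib- after the first vowel; stems ending in -i add -eka.
So zisid → luzisid.

luzisid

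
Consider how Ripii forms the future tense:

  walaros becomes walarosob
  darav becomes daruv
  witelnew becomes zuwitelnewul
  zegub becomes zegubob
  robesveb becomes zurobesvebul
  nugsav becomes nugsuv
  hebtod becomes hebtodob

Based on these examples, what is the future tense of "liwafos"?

liwafosob

robesveb and zegub both end in -b yet inflect differently (zurobesvebul, zegubob), so the final letter is not what conditions the rule; the last vowel is.
"liwafos" has last vowel 'o'. The stems whose last vowel is 'o' (walaros → walarosob, hebtod → hebtodob) add -ob.
The other patterns: stems whose last vowel is 'a' change the last vowel to 'u'; stems whose last vowel is 'e' add zu- … -ul around the stem.
So liwafos → liwafosob.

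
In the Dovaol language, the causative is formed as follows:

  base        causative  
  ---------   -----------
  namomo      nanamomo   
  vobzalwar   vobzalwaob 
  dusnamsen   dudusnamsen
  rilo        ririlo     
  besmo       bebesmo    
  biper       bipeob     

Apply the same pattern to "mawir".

biper and dusnamsen both have last vowel 'e' yet inflect differently (bipeob, dudusnamsen), so the last vowel is not what conditions the rule; the final letter is.
"mawir" ends in -r. The stems ending in -r (biper → bipeob, vobzalwar → vobzalwaob) drop the final letter and add -ob.
The other pattern: stems ending in -n or -o repeat the first consonant+vowel as a prefix.
So mawir → mawiob.

mawiob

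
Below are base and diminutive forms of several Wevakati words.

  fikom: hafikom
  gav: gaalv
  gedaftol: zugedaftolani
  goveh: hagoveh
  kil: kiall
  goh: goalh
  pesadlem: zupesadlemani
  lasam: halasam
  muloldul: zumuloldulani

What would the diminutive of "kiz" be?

kialz

goh and goveh both end in -h yet inflect differently (goalh, hagoveh), so the final letter is not what conditions the rule; the number of vowels is.
"kiz" has 1 vowel. The stems with 1 vowel (goh → goalh, gav → gaalv, kil → kiall) insert -al- after the first vowel.
So kiz → kialz.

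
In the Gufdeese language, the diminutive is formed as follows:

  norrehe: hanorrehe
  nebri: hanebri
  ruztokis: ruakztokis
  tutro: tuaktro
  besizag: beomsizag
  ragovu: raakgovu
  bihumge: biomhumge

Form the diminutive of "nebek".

"nebek" begins with n-. The stems beginning with n- (nebri → hanebri, norrehe → hanorrehe) add the prefix ha-.
So nebek → hanebek.

hanebek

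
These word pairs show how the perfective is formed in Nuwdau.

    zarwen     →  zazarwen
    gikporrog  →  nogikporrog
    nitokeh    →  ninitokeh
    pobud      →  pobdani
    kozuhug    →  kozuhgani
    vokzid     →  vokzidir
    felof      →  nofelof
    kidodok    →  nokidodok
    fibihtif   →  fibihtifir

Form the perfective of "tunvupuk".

"tunvupuk" has last vowel 'u'. The stems whose last vowel is 'u' (pobud → pobdani, kozuhug → kozuhgani) delete the last vowel and add -ani.
The other patterns: stems whose last vowel is 'e' repeat the first consonant+vowel as a prefix; stems whose last vowel is 'o' add the prefix no-; stems whose last vowel is 'i' add -ir.
So tunvupuk → tunvupkani.

tunvupkani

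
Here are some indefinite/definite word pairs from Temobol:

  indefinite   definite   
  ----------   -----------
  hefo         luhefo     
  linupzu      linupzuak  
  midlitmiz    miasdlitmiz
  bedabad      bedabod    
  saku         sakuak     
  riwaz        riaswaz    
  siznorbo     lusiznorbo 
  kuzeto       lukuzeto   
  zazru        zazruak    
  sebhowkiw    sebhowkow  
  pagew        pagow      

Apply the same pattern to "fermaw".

fermow

"fermaw" ends in -w. The stems ending in -w (pagew → pagow, sebhowkiw → sebhowkow) change the last vowel to 'o'.
The other patterns: stems ending in -o add the prefix lu-; stems ending in -z insert -as- after the first vowel; stems ending in -u add -ak.
So fermaw → fermow.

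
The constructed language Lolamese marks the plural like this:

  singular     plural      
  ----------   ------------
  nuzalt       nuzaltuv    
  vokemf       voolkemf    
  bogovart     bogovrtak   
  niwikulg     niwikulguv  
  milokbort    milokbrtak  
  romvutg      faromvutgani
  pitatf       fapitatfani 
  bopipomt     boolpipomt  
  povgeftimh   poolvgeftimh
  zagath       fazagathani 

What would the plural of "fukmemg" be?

milokbort and nuzalt both end in -t yet inflect differently (milokbrtak, nuzaltuv), so the final letter is not what conditions the rule; the second-to-last letter is.
"fukmemg" has second-to-last letter 'm'. The stems whose second-to-last letter is 'm' (bopipomt → boolpipomt, povgeftimh → poolvgeftimh, vokemf → voolkemf) insert -ol- after the first vowel.
So fukmemg → fuolkmemg.

fuolkmemg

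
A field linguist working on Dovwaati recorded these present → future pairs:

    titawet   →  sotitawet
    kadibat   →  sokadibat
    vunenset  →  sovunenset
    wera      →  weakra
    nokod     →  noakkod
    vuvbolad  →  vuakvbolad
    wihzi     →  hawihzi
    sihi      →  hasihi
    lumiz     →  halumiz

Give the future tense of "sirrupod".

siakrrupod

kadibat and wera both have last vowel 'a' yet inflect differently (sokadibat, weakra), so the last vowel is not what conditions the rule; the final letter is.
"sirrupod" ends in -d. The stems ending in -d (nokod → noakkod, vuvbolad → vuakvbolad) insert -ak- after the first vowel.
So sirrupod → siakrrupod.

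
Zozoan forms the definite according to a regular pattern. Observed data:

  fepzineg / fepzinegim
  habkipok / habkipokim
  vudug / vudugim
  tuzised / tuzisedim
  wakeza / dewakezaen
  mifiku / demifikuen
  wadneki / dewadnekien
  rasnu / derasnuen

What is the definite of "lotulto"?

vudug and mifiku both have last vowel 'u' yet inflect differently (vudugim, demifikuen), so the last vowel is not what conditions the rule; whether the stem ends in a vowel or a consonant is.
"lotulto" ends in a vowel. The stems ending in a vowel (wakeza → dewakezaen, mifiku → demifikuen, wadneki → dewadnekien) add de- … -en around the stem.
The other pattern: stems ending in a consonant add -im.
So lotulto → delotultoen.

delotultoen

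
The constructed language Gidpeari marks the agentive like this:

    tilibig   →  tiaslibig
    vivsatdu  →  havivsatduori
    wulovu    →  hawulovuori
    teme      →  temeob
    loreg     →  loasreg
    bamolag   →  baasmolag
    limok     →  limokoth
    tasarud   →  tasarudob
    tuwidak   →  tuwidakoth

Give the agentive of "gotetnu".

"gotetnu" ends in -u. The stems ending in -u (vivsatdu → havivsatduori, wulovu → hawulovuori) add ha- … -ori around the stem.
So gotetnu → hagotetnuori.

hagotetnuori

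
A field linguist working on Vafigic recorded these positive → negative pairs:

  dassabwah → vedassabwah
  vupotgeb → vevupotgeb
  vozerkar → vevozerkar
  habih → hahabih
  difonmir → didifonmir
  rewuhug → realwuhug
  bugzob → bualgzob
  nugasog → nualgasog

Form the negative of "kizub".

"kizub" has last vowel 'u'. The one such stem in the data (rewuhug → realwuhug) inserts -al- after the first vowel (as do bugzob, nugasog), so the same rule applies.
The other patterns: stems whose last vowel is 'a' or 'e' add the prefix ve-; stems whose last vowel is 'i' repeat the first consonant+vowel as a prefix.
So kizub → kialzub.

kialzub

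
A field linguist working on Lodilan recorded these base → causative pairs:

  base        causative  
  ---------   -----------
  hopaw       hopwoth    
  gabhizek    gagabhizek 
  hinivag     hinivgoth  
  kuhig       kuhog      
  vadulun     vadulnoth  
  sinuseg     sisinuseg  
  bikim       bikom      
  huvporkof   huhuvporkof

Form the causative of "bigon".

sinuseg and kuhig both end in -g yet inflect differently (sisinuseg, kuhog), so the final letter is not what conditions the rule; the last vowel is.
"bigon" has last vowel 'o'. The one such stem in the data (huvporkof → huhuvporkof) repeats the first consonant+vowel as a prefix (as do sinuseg, gabhizek), so the same rule applies.
So bigon → bibigon.

bibigon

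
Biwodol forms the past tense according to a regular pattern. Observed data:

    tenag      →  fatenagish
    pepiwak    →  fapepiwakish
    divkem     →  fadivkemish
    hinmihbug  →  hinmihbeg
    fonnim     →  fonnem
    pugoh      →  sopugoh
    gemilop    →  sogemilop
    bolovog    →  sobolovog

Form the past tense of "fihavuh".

"fihavuh" has last vowel 'u'. The one such stem in the data (hinmihbug → hinmihbeg) changes the last vowel to 'e' (as does fonnim), so the same rule applies.
So fihavuh → fihaveh.

fihaveh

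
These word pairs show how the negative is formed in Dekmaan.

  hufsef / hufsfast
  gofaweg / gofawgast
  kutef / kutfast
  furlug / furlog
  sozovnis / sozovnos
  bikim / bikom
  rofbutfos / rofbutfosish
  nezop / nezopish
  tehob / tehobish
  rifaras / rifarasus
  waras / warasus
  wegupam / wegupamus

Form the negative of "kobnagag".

gofaweg and furlug both end in -g yet inflect differently (gofawgast, furlog), so the final letter is not what conditions the rule; the last vowel is.
"kobnagag" has last vowel 'a'. The stems whose last vowel is 'a' (rifaras → rifarasus, waras → warasus, wegupam → wegupamus) add -us.
So kobnagag → kobnagagus.

kobnagagus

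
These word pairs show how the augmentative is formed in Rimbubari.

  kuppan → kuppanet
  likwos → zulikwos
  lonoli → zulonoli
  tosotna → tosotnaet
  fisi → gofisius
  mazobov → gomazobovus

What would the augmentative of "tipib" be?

lonoli and fisi both end in -i yet inflect differently (zulonoli, gofisius), so the final letter is not what conditions the rule; the first letter is.
"tipib" begins with t-. The one such stem in the data (tosotna → tosotnaet) adds -et, so the same rule applies.
So tipib → tipibet.

tipibet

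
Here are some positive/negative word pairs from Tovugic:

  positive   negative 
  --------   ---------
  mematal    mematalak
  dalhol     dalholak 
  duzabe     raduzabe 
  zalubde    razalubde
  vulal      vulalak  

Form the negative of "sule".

rasule

dalhol and duzabe both begin with d- yet inflect differently (dalholak, raduzabe), so the first letter is not what conditions the rule; whether the stem ends in a vowel or a consonant is.
"sule" ends in a vowel. The stems ending in a vowel (zalubde → razalubde, duzabe → raduzabe) add the prefix ra-.
So sule → rasule.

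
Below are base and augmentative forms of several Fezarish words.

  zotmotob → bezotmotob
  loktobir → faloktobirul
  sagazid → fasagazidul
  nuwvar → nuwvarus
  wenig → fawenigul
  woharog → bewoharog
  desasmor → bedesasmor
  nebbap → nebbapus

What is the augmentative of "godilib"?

fagodilibul

desasmor and nuwvar both end in -r yet inflect differently (bedesasmor, nuwvarus), so the final letter is not what conditions the rule; the last vowel is.
"godilib" has last vowel 'i'. The stems whose last vowel is 'i' (loktobir → faloktobirul, sagazid → fasagazidul, wenig → fawenigul) add fa- … -ul around the stem.
The other patterns: stems whose last vowel is 'o' add the prefix be-; stems whose last vowel is 'a' add -us.
So godilib → fagodilibul.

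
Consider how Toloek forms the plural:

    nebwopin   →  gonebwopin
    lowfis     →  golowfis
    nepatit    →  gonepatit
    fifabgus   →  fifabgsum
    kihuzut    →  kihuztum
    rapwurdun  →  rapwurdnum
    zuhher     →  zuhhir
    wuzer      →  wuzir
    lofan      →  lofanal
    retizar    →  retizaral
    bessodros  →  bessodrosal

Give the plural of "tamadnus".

tamadnsum

"tamadnus" has last vowel 'u'. The stems whose last vowel is 'u' (fifabgus → fifabgsum, kihuzut → kihuztum, rapwurdun → rapwurdnum) delete the last vowel and add -um.
So tamadnus → tamadnsum.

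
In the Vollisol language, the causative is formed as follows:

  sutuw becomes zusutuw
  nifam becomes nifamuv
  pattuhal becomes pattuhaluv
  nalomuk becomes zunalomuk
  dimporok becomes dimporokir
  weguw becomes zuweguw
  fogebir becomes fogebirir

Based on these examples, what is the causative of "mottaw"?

mottawuv

nalomuk and dimporok both end in -k yet inflect differently (zunalomuk, dimporokir), so the final letter is not what conditions the rule; the last vowel is.
"mottaw" has last vowel 'a'. The stems whose last vowel is 'a' (pattuhal → pattuhaluv, nifam → nifamuv) add -uv.
The other patterns: stems whose last vowel is 'u' add the prefix zu-; stems whose last vowel is 'i' or 'o' add -ir.
So mottaw → mottawuv.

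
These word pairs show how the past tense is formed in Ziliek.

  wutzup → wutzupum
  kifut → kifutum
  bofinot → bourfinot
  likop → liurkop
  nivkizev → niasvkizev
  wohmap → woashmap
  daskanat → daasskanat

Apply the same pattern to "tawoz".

kifut and bofinot both end in -t yet inflect differently (kifutum, bourfinot), so the final letter is not what conditions the rule; the last vowel is.
"tawoz" has last vowel 'o'. The stems whose last vowel is 'o' (bofinot → bourfinot, likop → liurkop) insert -ur- after the first vowel.
The other patterns: stems whose last vowel is 'u' add -um; stems whose last vowel is 'a' or 'e' insert -as- after the first vowel.
So tawoz → taurwoz.

taurwoz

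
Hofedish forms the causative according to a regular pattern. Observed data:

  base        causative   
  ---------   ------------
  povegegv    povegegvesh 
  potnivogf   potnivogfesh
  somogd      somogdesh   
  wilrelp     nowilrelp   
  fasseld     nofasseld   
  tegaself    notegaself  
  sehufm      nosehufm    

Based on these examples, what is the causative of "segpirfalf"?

somogd and fasseld both end in -d yet inflect differently (somogdesh, nofasseld), so the final letter is not what conditions the rule; the second-to-last letter is.
"segpirfalf" has second-to-last letter 'l'. The stems whose second-to-last letter is 'l' (wilrelp → nowilrelp, fasseld → nofasseld, tegaself → notegaself) add the prefix no-.
So segpirfalf → nosegpirfalf.

nosegpirfalf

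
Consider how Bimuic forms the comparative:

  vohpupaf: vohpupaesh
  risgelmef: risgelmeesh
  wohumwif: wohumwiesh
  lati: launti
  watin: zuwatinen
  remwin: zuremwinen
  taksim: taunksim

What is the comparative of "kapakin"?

wohumwif and remwin both have last vowel 'i' yet inflect differently (wohumwiesh, zuremwinen), so the last vowel is not what conditions the rule; the final letter is.
"kapakin" ends in -n. The stems ending in -n (remwin → zuremwinen, watin → zuwatinen) add zu- … -en around the stem.
So kapakin → zukapakinen.

zukapakinen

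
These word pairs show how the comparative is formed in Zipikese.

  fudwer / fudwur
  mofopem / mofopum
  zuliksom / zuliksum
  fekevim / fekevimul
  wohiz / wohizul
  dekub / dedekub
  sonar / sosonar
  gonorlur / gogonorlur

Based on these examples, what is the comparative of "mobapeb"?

"mobapeb" has last vowel 'e'. The stems whose last vowel is 'e' (fudwer → fudwur, mofopem → mofopum) change the last vowel to 'u'.
So mobapeb → mobapub.

mobapub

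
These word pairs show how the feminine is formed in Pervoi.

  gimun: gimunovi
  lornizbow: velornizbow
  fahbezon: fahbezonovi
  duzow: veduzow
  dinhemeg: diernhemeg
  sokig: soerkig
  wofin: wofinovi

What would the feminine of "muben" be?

fahbezon and duzow both have last vowel 'o' yet inflect differently (fahbezonovi, veduzow), so the last vowel is not what conditions the rule; the final letter is.
"muben" ends in -n. The stems ending in -n (gimun → gimunovi, wofin → wofinovi, fahbezon → fahbezonovi) add -ovi.
So muben → mubenovi.

mubenovi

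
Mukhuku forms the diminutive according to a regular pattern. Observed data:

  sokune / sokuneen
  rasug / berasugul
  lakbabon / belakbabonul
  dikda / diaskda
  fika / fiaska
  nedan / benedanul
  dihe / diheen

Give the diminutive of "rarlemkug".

berarlemkugul

fika and nedan both have last vowel 'a' yet inflect differently (fiaska, benedanul), so the last vowel is not what conditions the rule; the final letter is.
"rarlemkug" ends in -g. The one such stem in the data (rasug → berasugul) adds be- … -ul around the stem, so the same rule applies.
So rarlemkug → berarlemkugul.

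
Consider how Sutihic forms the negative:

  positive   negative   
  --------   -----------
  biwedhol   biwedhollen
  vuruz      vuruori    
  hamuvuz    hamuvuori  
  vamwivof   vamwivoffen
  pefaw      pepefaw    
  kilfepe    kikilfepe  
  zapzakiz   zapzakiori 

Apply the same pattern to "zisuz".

zisuori

vamwivof and vuruz both begin with v- yet inflect differently (vamwivoffen, vuruori), so the first letter is not what conditions the rule; the final letter is.
"zisuz" ends in -z. The stems ending in -z (hamuvuz → hamuvuori, vuruz → vuruori, zapzakiz → zapzakiori) drop the final letter and add -ori.
So zisuz → zisuori.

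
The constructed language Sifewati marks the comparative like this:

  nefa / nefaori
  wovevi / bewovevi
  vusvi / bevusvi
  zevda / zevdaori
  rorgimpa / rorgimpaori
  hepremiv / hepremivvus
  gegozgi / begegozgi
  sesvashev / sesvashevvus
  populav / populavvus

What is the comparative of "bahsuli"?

bebahsuli

zevda and populav both have last vowel 'a' yet inflect differently (zevdaori, populavvus), so the last vowel is not what conditions the rule; the final letter is.
"bahsuli" ends in -i. The stems ending in -i (wovevi → bewovevi, gegozgi → begegozgi, vusvi → bevusvi) add the prefix be-.
So bahsuli → bebahsuli.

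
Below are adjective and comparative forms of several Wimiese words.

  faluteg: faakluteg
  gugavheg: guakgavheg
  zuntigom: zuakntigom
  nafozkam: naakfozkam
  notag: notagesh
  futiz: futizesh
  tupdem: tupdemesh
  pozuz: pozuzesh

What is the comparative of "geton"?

getonesh

faluteg and notag both end in -g yet inflect differently (faakluteg, notagesh), so the final letter is not what conditions the rule; the number of vowels is.
"geton" has 2 vowels. The stems with 2 vowels (notag → notagesh, futiz → futizesh, tupdem → tupdemesh) add -esh.
The other pattern: stems with 3 vowels insert -ak- after the first vowel.
So geton → getonesh.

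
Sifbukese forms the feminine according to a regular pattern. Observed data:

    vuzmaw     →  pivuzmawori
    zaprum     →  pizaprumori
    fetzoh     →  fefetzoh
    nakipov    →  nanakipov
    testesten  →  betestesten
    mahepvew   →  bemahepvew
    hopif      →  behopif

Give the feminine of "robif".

vuzmaw and mahepvew both end in -w yet inflect differently (pivuzmawori, bemahepvew), so the final letter is not what conditions the rule; the last vowel is.
"robif" has last vowel 'i'. The one such stem in the data (hopif → behopif) adds the prefix be-, so the same rule applies.
So robif → berobif.

berobif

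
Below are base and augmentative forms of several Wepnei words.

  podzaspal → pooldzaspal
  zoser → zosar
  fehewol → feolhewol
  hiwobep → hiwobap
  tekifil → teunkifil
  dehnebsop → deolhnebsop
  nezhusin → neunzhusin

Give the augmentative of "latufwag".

hiwobep and dehnebsop both end in -p yet inflect differently (hiwobap, deolhnebsop), so the final letter is not what conditions the rule; the last vowel is.
"latufwag" has last vowel 'a'. The one such stem in the data (podzaspal → pooldzaspal) inserts -ol- after the first vowel (as do dehnebsop, fehewol), so the same rule applies.
The other patterns: stems whose last vowel is 'i' insert -un- after the first vowel; stems whose last vowel is 'e' change the last vowel to 'a'.
So latufwag → laoltufwag.

laoltufwag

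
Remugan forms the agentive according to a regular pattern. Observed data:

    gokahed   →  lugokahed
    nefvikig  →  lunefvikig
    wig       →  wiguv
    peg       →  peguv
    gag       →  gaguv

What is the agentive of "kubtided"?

lukubtided

nefvikig and wig both end in -g yet inflect differently (lunefvikig, wiguv), so the final letter is not what conditions the rule; the number of vowels is.
"kubtided" has 3 vowels. The stems with 3 vowels (nefvikig → lunefvikig, gokahed → lugokahed) add the prefix lu-.
So kubtided → lukubtided.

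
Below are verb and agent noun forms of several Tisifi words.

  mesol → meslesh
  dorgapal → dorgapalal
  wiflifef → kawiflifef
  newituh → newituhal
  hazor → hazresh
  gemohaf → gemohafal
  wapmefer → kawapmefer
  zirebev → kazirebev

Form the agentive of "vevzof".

vevzfesh

wapmefer and hazor both end in -r yet inflect differently (kawapmefer, hazresh), so the final letter is not what conditions the rule; the last vowel is.
"vevzof" has last vowel 'o'. The stems whose last vowel is 'o' (mesol → meslesh, hazor → hazresh) delete the last vowel and add -esh.
The other patterns: stems whose last vowel is 'e' add the prefix ka-; stems whose last vowel is 'a' or 'u' add -al.
So vevzof → vevzfesh.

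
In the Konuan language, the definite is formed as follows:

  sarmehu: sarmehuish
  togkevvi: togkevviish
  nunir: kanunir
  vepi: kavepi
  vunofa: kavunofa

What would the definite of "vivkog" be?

kavivkog

togkevvi and vepi both end in -i yet inflect differently (togkevviish, kavepi), so the final letter is not what conditions the rule; the first letter is.
"vivkog" begins with v-. The stems beginning with v- (vepi → kavepi, vunofa → kavunofa) add the prefix ka-.
So vivkog → kavivkog.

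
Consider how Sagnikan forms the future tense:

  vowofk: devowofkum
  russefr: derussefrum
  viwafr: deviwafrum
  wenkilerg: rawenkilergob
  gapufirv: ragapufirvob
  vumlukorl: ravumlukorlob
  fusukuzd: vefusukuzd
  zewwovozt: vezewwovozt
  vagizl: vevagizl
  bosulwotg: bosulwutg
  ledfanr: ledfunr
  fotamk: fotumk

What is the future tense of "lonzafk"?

vumlukorl and vagizl both end in -l yet inflect differently (ravumlukorlob, vevagizl), so the final letter is not what conditions the rule; the second-to-last letter is.
"lonzafk" has second-to-last letter 'f'. The stems whose second-to-last letter is 'f' (vowofk → devowofkum, russefr → derussefrum, viwafr → deviwafrum) add de- … -um around the stem.
So lonzafk → delonzafkum.

delonzafkum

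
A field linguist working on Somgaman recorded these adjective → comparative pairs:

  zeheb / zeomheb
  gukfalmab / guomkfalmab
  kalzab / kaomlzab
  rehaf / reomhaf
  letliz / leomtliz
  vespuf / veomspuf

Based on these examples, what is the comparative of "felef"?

Every pair shown (zeheb → zeomheb, gukfalmab → guomkfalmab, kalzab → kaomlzab, …) follows the same rule: insert -om- after the first vowel.
So felef → feomlef.

feomlef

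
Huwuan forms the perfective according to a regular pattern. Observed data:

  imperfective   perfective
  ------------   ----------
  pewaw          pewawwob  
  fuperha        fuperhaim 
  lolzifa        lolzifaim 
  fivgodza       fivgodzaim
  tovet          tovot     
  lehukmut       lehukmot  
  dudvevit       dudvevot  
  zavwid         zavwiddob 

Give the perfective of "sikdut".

sikdot

fivgodza and pewaw both have last vowel 'a' yet inflect differently (fivgodzaim, pewawwob), so the last vowel is not what conditions the rule; the final letter is.
"sikdut" ends in -t. The stems ending in -t (dudvevit → dudvevot, tovet → tovot, lehukmut → lehukmot) change the last vowel to 'o'.
The other patterns: stems ending in -a add -im; stems ending in -d or -w double the final consonant and add -ob.
So sikdut → sikdot.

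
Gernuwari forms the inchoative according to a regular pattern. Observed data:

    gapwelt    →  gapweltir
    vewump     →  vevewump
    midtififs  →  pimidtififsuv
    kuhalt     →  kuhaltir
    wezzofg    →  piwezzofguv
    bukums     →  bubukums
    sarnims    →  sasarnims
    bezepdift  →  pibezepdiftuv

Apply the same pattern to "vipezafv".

pivipezafvuv

sarnims and midtififs both end in -s yet inflect differently (sasarnims, pimidtififsuv), so the final letter is not what conditions the rule; the second-to-last letter is.
"vipezafv" has second-to-last letter 'f'. The stems whose second-to-last letter is 'f' (bezepdift → pibezepdiftuv, wezzofg → piwezzofguv, midtififs → pimidtififsuv) add pi- … -uv around the stem.
So vipezafv → pivipezafvuv.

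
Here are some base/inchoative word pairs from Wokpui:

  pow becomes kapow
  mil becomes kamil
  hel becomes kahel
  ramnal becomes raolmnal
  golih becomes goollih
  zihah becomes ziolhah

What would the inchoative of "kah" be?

"kah" has 1 vowel. The stems with 1 vowel (mil → kamil, pow → kapow, hel → kahel) add the prefix ka-.
So kah → kakah.

kakah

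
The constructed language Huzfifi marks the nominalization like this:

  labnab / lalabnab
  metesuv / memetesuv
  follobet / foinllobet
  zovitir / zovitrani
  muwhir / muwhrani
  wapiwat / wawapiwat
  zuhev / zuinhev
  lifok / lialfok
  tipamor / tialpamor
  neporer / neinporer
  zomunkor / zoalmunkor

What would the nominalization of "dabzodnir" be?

dabzodnrani

tipamor and neporer both end in -r yet inflect differently (tialpamor, neinporer), so the final letter is not what conditions the rule; the last vowel is.
"dabzodnir" has last vowel 'i'. The stems whose last vowel is 'i' (muwhir → muwhrani, zovitir → zovitrani) delete the last vowel and add -ani.
So dabzodnir → dabzodnrani.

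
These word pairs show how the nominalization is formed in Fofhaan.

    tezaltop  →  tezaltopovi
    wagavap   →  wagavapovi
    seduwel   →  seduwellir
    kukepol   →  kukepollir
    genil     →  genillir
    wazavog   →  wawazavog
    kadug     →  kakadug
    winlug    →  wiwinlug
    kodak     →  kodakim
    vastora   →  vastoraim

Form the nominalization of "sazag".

sasazag

tezaltop and kukepol both have last vowel 'o' yet inflect differently (tezaltopovi, kukepollir), so the last vowel is not what conditions the rule; the final letter is.
"sazag" ends in -g. The stems ending in -g (wazavog → wawazavog, kadug → kakadug, winlug → wiwinlug) repeat the first consonant+vowel as a prefix.
So sazag → sasazag.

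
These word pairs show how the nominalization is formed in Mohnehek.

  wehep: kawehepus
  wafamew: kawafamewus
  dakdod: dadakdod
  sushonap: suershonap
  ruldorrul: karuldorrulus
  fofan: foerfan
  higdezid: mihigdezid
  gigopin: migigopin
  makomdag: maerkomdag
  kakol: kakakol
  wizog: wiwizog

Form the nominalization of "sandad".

saerndad

"sandad" has last vowel 'a'. The stems whose last vowel is 'a' (makomdag → maerkomdag, sushonap → suershonap, fofan → foerfan) insert -er- after the first vowel.
So sandad → saerndad.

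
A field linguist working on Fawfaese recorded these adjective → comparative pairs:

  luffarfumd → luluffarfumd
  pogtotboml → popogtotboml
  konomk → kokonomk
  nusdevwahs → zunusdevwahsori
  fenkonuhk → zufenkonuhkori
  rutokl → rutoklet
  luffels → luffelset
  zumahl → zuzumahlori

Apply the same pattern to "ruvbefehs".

konomk and fenkonuhk both end in -k yet inflect differently (kokonomk, zufenkonuhkori), so the final letter is not what conditions the rule; the second-to-last letter is.
"ruvbefehs" has second-to-last letter 'h'. The stems whose second-to-last letter is 'h' (fenkonuhk → zufenkonuhkori, zumahl → zuzumahlori, nusdevwahs → zunusdevwahsori) add zu- … -ori around the stem.
So ruvbefehs → zuruvbefehsori.

zuruvbefehsori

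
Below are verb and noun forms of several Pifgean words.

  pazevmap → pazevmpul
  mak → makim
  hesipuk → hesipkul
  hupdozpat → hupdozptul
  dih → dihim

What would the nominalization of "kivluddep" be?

"kivluddep" has 3 vowels. The stems with 3 vowels (hesipuk → hesipkul, pazevmap → pazevmpul, hupdozpat → hupdozptul) delete the last vowel and add -ul.
So kivluddep → kivluddpul.

kivluddpul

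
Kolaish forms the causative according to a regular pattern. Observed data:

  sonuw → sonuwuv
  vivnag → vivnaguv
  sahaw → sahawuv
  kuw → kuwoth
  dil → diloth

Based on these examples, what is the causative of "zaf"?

zafoth

sonuw and kuw both end in -w yet inflect differently (sonuwuv, kuwoth), so the final letter is not what conditions the rule; the number of vowels is.
"zaf" has 1 vowel. The stems with 1 vowel (kuw → kuwoth, dil → diloth) add -oth.
The other pattern: stems with 2 vowels add -uv.
So zaf → zafoth.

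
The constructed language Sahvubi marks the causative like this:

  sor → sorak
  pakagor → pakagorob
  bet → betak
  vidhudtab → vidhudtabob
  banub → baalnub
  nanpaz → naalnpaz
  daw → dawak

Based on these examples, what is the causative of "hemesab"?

hemesabob

banub and vidhudtab both end in -b yet inflect differently (baalnub, vidhudtabob), so the final letter is not what conditions the rule; the number of vowels is.
"hemesab" has 3 vowels. The stems with 3 vowels (vidhudtab → vidhudtabob, pakagor → pakagorob) add -ob.
So hemesab → hemesabob.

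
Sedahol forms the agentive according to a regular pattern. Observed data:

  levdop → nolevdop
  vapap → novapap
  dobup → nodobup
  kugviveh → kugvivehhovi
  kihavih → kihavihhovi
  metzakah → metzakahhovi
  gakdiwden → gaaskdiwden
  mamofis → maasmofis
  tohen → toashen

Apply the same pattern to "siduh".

vapap and metzakah both have last vowel 'a' yet inflect differently (novapap, metzakahhovi), so the last vowel is not what conditions the rule; the final letter is.
"siduh" ends in -h. The stems ending in -h (kugviveh → kugvivehhovi, kihavih → kihavihhovi, metzakah → metzakahhovi) double the final consonant and add -ovi.
So siduh → siduhhovi.

siduhhovi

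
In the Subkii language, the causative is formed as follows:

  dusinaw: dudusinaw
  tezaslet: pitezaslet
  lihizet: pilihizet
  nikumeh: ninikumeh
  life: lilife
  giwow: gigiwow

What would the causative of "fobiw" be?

fofobiw

tezaslet and nikumeh both have last vowel 'e' yet inflect differently (pitezaslet, ninikumeh), so the last vowel is not what conditions the rule; the final letter is.
"fobiw" ends in -w. The stems ending in -w (dusinaw → dudusinaw, giwow → gigiwow) repeat the first consonant+vowel as a prefix.
So fobiw → fofobiw.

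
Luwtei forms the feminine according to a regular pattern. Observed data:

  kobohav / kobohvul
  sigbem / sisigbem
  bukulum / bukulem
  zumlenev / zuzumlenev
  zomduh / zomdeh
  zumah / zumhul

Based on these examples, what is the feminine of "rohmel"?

rorohmel

"rohmel" has last vowel 'e'. The stems whose last vowel is 'e' (zumlenev → zuzumlenev, sigbem → sisigbem) repeat the first consonant+vowel as a prefix.
So rohmel → rorohmel.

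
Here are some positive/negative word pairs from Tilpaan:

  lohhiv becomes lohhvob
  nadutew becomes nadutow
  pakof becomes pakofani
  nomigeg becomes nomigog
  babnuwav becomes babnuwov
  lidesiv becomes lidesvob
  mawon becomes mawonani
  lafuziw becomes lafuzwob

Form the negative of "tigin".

tignob

lohhiv and babnuwav both end in -v yet inflect differently (lohhvob, babnuwov), so the final letter is not what conditions the rule; the last vowel is.
"tigin" has last vowel 'i'. The stems whose last vowel is 'i' (lafuziw → lafuzwob, lohhiv → lohhvob, lidesiv → lidesvob) delete the last vowel and add -ob.
So tigin → tignob.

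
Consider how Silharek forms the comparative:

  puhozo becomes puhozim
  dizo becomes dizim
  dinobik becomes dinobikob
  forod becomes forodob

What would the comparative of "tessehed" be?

tessehedob

puhozo and forod both have last vowel 'o' yet inflect differently (puhozim, forodob), so the last vowel is not what conditions the rule; the final letter is.
"tessehed" ends in -d. The one such stem in the data (forod → forodob) adds -ob, so the same rule applies.
So tessehed → tessehedob.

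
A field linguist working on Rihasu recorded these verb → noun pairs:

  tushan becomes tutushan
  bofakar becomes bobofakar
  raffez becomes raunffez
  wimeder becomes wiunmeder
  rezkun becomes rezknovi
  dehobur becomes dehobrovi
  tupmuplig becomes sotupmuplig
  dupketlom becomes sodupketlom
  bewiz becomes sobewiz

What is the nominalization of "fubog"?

sofubog

"fubog" has last vowel 'o'. The one such stem in the data (dupketlom → sodupketlom) adds the prefix so-, so the same rule applies.
The other patterns: stems whose last vowel is 'a' repeat the first consonant+vowel as a prefix; stems whose last vowel is 'e' insert -un- after the first vowel; stems whose last vowel is 'u' delete the last vowel and add -ovi.
So fubog → sofubog.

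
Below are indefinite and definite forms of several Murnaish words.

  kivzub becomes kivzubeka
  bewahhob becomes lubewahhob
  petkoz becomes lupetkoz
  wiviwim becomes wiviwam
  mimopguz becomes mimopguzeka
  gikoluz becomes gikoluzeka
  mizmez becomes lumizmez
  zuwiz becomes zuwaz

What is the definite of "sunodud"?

"sunodud" has last vowel 'u'. The stems whose last vowel is 'u' (mimopguz → mimopguzeka, kivzub → kivzubeka, gikoluz → gikoluzeka) add -eka.
The other patterns: stems whose last vowel is 'i' change the last vowel to 'a'; stems whose last vowel is 'e' or 'o' add the prefix lu-.
So sunodud → sunodudeka.

sunodudeka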